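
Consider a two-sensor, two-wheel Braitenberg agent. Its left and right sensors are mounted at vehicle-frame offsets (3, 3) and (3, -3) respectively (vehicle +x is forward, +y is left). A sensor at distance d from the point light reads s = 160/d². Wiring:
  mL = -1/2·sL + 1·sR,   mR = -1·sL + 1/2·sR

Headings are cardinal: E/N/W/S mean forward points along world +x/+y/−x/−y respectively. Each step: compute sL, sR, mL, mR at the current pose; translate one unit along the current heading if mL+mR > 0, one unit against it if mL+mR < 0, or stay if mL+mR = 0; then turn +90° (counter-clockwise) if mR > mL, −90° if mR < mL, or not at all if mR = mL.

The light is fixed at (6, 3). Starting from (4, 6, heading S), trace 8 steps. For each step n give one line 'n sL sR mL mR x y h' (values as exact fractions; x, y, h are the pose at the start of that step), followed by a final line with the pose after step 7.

0 160 32/5 -368/5 -784/5 4 6 S
1 80/13 80/37 -440/481 -2440/481 4 7 W
2 32/13 160/53 1232/689 -656/689 5 7 N
3 40/17 20 320/17 130/17 5 8 E
4 160/13 160/13 80/13 -80/13 6 8 S
5 160/13 160/73 -3760/949 -10640/949 6 8 W
6 40/17 2 14/17 -23/17 7 8 N
7 32/13 160/17 1808/221 496/221 7 7 E
final 8 7 S

n=0: pose=(4,6,S); sL=160, sR=32/5; mL=-368/5, mR=-784/5; mL+mR=-1152/5 → advance -1; mR−mL=-416/5 → turn -1·90°
n=1: pose=(4,7,W); sL=80/13, sR=80/37; mL=-440/481, mR=-2440/481; mL+mR=-2880/481 → advance -1; mR−mL=-2000/481 → turn -1·90°
n=2: pose=(5,7,N); sL=32/13, sR=160/53; mL=1232/689, mR=-656/689; mL+mR=576/689 → advance +1; mR−mL=-1888/689 → turn -1·90°
n=3: pose=(5,8,E); sL=40/17, sR=20; mL=320/17, mR=130/17; mL+mR=450/17 → advance +1; mR−mL=-190/17 → turn -1·90°
n=4: pose=(6,8,S); sL=160/13, sR=160/13; mL=80/13, mR=-80/13; mL+mR=0 → advance +0; mR−mL=-160/13 → turn -1·90°
n=5: pose=(6,8,W); sL=160/13, sR=160/73; mL=-3760/949, mR=-10640/949; mL+mR=-14400/949 → advance -1; mR−mL=-6880/949 → turn -1·90°
n=6: pose=(7,8,N); sL=40/17, sR=2; mL=14/17, mR=-23/17; mL+mR=-9/17 → advance -1; mR−mL=-37/17 → turn -1·90°
n=7: pose=(7,7,E); sL=32/13, sR=160/17; mL=1808/221, mR=496/221; mL+mR=2304/221 → advance +1; mR−mL=-1312/221 → turn -1·90°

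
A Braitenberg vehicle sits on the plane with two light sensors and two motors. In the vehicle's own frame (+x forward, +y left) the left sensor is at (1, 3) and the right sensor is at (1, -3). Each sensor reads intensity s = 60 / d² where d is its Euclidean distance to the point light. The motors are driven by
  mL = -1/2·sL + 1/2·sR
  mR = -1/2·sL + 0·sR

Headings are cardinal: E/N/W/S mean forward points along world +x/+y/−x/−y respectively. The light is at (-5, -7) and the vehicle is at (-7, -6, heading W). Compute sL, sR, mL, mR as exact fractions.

60/13 12/5 -72/65 -30/13

left sensor world pos  = (-8, -9); dL² = 13
right sensor world pos = (-8, -3); dR² = 25
sL = 60/13 = 60/13
sR = 60/25 = 12/5
mL = -1/2·sL + 1/2·sR = -72/65
mR = -1/2·sL + 0·sR = -30/13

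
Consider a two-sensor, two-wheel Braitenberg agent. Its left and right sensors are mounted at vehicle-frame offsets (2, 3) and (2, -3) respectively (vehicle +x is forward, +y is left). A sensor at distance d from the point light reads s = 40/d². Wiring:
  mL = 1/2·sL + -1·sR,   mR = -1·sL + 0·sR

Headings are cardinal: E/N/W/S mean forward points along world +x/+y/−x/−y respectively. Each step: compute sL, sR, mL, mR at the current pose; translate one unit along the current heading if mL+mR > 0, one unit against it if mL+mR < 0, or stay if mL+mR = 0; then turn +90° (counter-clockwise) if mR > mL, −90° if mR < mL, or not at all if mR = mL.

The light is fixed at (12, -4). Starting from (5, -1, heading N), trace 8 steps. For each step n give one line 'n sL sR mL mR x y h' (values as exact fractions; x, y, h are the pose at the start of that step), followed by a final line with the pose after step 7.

0 8/25 40/41 -836/1025 -8/25 5 -1 N
1 20/41 20/53 -290/2173 -20/41 5 -2 W
2 40/97 8/5 -676/485 -40/97 6 -2 N
3 10/17 1/2 -7/34 -10/17 6 -3 W
4 40/73 40/13 -2660/949 -40/73 7 -3 N
5 20/29 20/29 -10/29 -20/29 7 -4 W
6 40/53 8 -404/53 -40/53 8 -4 N
7 10/13 1 -8/13 -10/13 8 -5 W
final 9 -5 N

n=0: pose=(5,-1,N); sL=8/25, sR=40/41; mL=-836/1025, mR=-8/25; mL+mR=-1164/1025 → advance -1; mR−mL=508/1025 → turn +1·90°
n=1: pose=(5,-2,W); sL=20/41, sR=20/53; mL=-290/2173, mR=-20/41; mL+mR=-1350/2173 → advance -1; mR−mL=-770/2173 → turn -1·90°
n=2: pose=(6,-2,N); sL=40/97, sR=8/5; mL=-676/485, mR=-40/97; mL+mR=-876/485 → advance -1; mR−mL=476/485 → turn +1·90°
n=3: pose=(6,-3,W); sL=10/17, sR=1/2; mL=-7/34, mR=-10/17; mL+mR=-27/34 → advance -1; mR−mL=-13/34 → turn -1·90°
n=4: pose=(7,-3,N); sL=40/73, sR=40/13; mL=-2660/949, mR=-40/73; mL+mR=-3180/949 → advance -1; mR−mL=2140/949 → turn +1·90°
n=5: pose=(7,-4,W); sL=20/29, sR=20/29; mL=-10/29, mR=-20/29; mL+mR=-30/29 → advance -1; mR−mL=-10/29 → turn -1·90°
n=6: pose=(8,-4,N); sL=40/53, sR=8; mL=-404/53, mR=-40/53; mL+mR=-444/53 → advance -1; mR−mL=364/53 → turn +1·90°
n=7: pose=(8,-5,W); sL=10/13, sR=1; mL=-8/13, mR=-10/13; mL+mR=-18/13 → advance -1; mR−mL=-2/13 → turn -1·90°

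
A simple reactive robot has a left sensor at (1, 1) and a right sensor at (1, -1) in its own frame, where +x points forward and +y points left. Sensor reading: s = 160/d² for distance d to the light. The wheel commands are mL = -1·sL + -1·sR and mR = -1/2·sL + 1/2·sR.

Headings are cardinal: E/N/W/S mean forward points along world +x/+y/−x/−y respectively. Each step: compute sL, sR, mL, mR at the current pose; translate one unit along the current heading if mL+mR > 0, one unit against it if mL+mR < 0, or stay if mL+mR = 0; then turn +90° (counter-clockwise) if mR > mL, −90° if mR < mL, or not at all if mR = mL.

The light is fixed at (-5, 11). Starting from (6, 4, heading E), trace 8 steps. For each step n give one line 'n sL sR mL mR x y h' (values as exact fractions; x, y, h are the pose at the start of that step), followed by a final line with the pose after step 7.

n=0: pose=(6,4,E); sL=8/9, sR=10/13; mL=-194/117, mR=-7/117; mL+mR=-67/39 → advance -1; mR−mL=187/117 → turn +1·90°
n=1: pose=(5,4,N); sL=160/117, sR=160/157; mL=-43840/18369, mR=-3200/18369; mL+mR=-15680/6123 → advance -1; mR−mL=40640/18369 → turn +1·90°
n=2: pose=(5,3,W); sL=80/81, sR=16/13; mL=-2336/1053, mR=128/1053; mL+mR=-736/351 → advance -1; mR−mL=2464/1053 → turn +1·90°
n=3: pose=(6,3,S); sL=32/45, sR=160/181; mL=-12992/8145, mR=704/8145; mL+mR=-4096/2715 → advance -1; mR−mL=13696/8145 → turn +1·90°
n=4: pose=(6,4,E); sL=8/9, sR=10/13; mL=-194/117, mR=-7/117; mL+mR=-67/39 → advance -1; mR−mL=187/117 → turn +1·90°
n=5: pose=(5,4,N); sL=160/117, sR=160/157; mL=-43840/18369, mR=-3200/18369; mL+mR=-15680/6123 → advance -1; mR−mL=40640/18369 → turn +1·90°
n=6: pose=(5,3,W); sL=80/81, sR=16/13; mL=-2336/1053, mR=128/1053; mL+mR=-736/351 → advance -1; mR−mL=2464/1053 → turn +1·90°
n=7: pose=(6,3,S); sL=32/45, sR=160/181; mL=-12992/8145, mR=704/8145; mL+mR=-4096/2715 → advance -1; mR−mL=13696/8145 → turn +1·90°

0 8/9 10/13 -194/117 -7/117 6 4 E
1 160/117 160/157 -43840/18369 -3200/18369 5 4 N
2 80/81 16/13 -2336/1053 128/1053 5 3 W
3 32/45 160/181 -12992/8145 704/8145 6 3 S
4 8/9 10/13 -194/117 -7/117 6 4 E
5 160/117 160/157 -43840/18369 -3200/18369 5 4 N
6 80/81 16/13 -2336/1053 128/1053 5 3 W
7 32/45 160/181 -12992/8145 704/8145 6 3 S
final 6 4 E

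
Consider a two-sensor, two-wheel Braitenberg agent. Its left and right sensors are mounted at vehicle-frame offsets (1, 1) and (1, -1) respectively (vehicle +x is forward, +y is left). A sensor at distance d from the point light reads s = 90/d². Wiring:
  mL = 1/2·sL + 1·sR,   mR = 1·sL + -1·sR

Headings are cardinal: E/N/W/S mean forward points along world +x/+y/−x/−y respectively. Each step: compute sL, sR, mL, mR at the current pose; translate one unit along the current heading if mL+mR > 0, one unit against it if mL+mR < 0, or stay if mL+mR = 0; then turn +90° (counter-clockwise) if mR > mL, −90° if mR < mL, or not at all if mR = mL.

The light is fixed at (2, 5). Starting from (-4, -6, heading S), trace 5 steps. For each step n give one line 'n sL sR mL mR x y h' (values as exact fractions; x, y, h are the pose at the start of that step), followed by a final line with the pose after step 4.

0 90/169 90/193 23895/32617 2160/32617 -4 -6 S
1 45/109 9/17 2727/3706 -216/1853 -4 -7 W
2 18/37 90/157 4743/5809 -504/5809 -5 -7 N
3 45/68 1/2 113/136 11/68 -5 -6 E
4 90/169 90/193 23895/32617 2160/32617 -4 -6 S
final -4 -7 W

n=0: pose=(-4,-6,S); sL=90/169, sR=90/193; mL=23895/32617, mR=2160/32617; mL+mR=135/169 → advance +1; mR−mL=-21735/32617 → turn -1·90°
n=1: pose=(-4,-7,W); sL=45/109, sR=9/17; mL=2727/3706, mR=-216/1853; mL+mR=135/218 → advance +1; mR−mL=-3159/3706 → turn -1·90°
n=2: pose=(-5,-7,N); sL=18/37, sR=90/157; mL=4743/5809, mR=-504/5809; mL+mR=27/37 → advance +1; mR−mL=-5247/5809 → turn -1·90°
n=3: pose=(-5,-6,E); sL=45/68, sR=1/2; mL=113/136, mR=11/68; mL+mR=135/136 → advance +1; mR−mL=-91/136 → turn -1·90°
n=4: pose=(-4,-6,S); sL=90/169, sR=90/193; mL=23895/32617, mR=2160/32617; mL+mR=135/169 → advance +1; mR−mL=-21735/32617 → turn -1·90°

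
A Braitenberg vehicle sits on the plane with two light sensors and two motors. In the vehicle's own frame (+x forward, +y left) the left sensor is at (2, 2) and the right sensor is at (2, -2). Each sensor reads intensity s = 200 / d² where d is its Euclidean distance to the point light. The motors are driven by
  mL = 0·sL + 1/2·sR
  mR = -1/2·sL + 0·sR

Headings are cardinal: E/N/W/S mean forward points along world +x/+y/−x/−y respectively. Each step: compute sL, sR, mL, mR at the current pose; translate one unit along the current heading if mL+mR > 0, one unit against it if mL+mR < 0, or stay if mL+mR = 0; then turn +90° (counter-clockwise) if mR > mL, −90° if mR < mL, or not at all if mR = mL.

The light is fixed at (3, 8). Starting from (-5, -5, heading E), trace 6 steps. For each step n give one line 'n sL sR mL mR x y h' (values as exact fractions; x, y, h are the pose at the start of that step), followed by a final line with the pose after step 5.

n=0: pose=(-5,-5,E); sL=200/157, sR=200/261; mL=100/261, mR=-100/157; mL+mR=-10400/40977 → advance -1; mR−mL=-41800/40977 → turn -1·90°
n=1: pose=(-6,-5,S); sL=100/137, sR=100/173; mL=50/173, mR=-50/137; mL+mR=-1800/23701 → advance -1; mR−mL=-15500/23701 → turn -1·90°
n=2: pose=(-6,-4,W); sL=200/317, sR=200/221; mL=100/221, mR=-100/317; mL+mR=9600/70057 → advance +1; mR−mL=-53800/70057 → turn -1·90°
n=3: pose=(-7,-4,N); sL=50/61, sR=50/41; mL=25/41, mR=-25/61; mL+mR=500/2501 → advance +1; mR−mL=-2550/2501 → turn -1·90°
n=4: pose=(-7,-3,E); sL=40/29, sR=200/233; mL=100/233, mR=-20/29; mL+mR=-1760/6757 → advance -1; mR−mL=-7560/6757 → turn -1·90°
n=5: pose=(-8,-3,S); sL=4/5, sR=100/169; mL=50/169, mR=-2/5; mL+mR=-88/845 → advance -1; mR−mL=-588/845 → turn -1·90°

0 200/157 200/261 100/261 -100/157 -5 -5 E
1 100/137 100/173 50/173 -50/137 -6 -5 S
2 200/317 200/221 100/221 -100/317 -6 -4 W
3 50/61 50/41 25/41 -25/61 -7 -4 N
4 40/29 200/233 100/233 -20/29 -7 -3 E
5 4/5 100/169 50/169 -2/5 -8 -3 S
final -8 -2 W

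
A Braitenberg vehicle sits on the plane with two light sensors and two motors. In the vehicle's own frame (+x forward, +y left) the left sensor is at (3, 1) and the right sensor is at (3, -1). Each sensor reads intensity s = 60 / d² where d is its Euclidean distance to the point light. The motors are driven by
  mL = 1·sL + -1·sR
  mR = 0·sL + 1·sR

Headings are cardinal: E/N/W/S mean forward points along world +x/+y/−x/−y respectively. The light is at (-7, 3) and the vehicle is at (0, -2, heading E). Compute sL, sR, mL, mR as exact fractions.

left sensor world pos  = (3, -1); dL² = 116
right sensor world pos = (3, -3); dR² = 136
sL = 60/116 = 15/29
sR = 60/136 = 15/34
mL = 1·sL + -1·sR = 75/986
mR = 0·sL + 1·sR = 15/34

15/29 15/34 75/986 15/34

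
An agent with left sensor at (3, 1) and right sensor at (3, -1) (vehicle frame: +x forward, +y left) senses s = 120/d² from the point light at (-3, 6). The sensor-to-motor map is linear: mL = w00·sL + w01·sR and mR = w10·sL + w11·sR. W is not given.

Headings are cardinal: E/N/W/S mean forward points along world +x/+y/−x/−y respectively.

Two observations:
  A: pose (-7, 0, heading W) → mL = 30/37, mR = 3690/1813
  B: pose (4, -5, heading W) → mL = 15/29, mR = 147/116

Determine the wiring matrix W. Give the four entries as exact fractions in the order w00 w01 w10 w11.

0 1/2 1 1/2

obs A: pose=(-7,0,W) → sL=60/49, sR=60/37, mL=30/37, mR=3690/1813
obs B: pose=(4,-5,W) → sL=3/4, sR=30/29, mL=15/29, mR=147/116
sensor matrix S = [[60/49, 60/37], [3/4, 30/29]]; det S = 2655/52577
solve [mL_A; mL_B] = S·[w00; w01] and [mR_A; mR_B] = S·[w10; w11]:
  w00 = 0, w01 = 1/2, w10 = 1, w11 = 1/2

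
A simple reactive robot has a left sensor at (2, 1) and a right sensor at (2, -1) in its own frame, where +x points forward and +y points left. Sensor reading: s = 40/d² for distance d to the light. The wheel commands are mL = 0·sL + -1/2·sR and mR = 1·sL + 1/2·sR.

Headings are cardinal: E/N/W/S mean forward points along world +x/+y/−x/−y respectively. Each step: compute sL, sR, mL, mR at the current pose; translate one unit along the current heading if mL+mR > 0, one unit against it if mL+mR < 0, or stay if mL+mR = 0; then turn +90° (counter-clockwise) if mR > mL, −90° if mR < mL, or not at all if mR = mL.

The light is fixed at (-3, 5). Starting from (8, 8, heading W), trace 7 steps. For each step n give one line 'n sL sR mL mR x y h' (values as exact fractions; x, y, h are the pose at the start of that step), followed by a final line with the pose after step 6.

0 8/17 40/97 -20/97 1116/1649 8 8 W
1 20/61 20/41 -10/41 1430/2501 7 8 S
2 40/153 8/29 -4/29 1772/4437 7 7 E
3 10/29 1/4 -1/8 109/232 8 7 N
4 8/17 40/97 -20/97 1116/1649 8 8 W
5 20/61 20/41 -10/41 1430/2501 7 8 S
6 40/153 8/29 -4/29 1772/4437 7 7 E
final 8 7 N

n=0: pose=(8,8,W); sL=8/17, sR=40/97; mL=-20/97, mR=1116/1649; mL+mR=8/17 → advance +1; mR−mL=1456/1649 → turn +1·90°
n=1: pose=(7,8,S); sL=20/61, sR=20/41; mL=-10/41, mR=1430/2501; mL+mR=20/61 → advance +1; mR−mL=2040/2501 → turn +1·90°
n=2: pose=(7,7,E); sL=40/153, sR=8/29; mL=-4/29, mR=1772/4437; mL+mR=40/153 → advance +1; mR−mL=2384/4437 → turn +1·90°
n=3: pose=(8,7,N); sL=10/29, sR=1/4; mL=-1/8, mR=109/232; mL+mR=10/29 → advance +1; mR−mL=69/116 → turn +1·90°
n=4: pose=(8,8,W); sL=8/17, sR=40/97; mL=-20/97, mR=1116/1649; mL+mR=8/17 → advance +1; mR−mL=1456/1649 → turn +1·90°
n=5: pose=(7,8,S); sL=20/61, sR=20/41; mL=-10/41, mR=1430/2501; mL+mR=20/61 → advance +1; mR−mL=2040/2501 → turn +1·90°
n=6: pose=(7,7,E); sL=40/153, sR=8/29; mL=-4/29, mR=1772/4437; mL+mR=40/153 → advance +1; mR−mL=2384/4437 → turn +1·90°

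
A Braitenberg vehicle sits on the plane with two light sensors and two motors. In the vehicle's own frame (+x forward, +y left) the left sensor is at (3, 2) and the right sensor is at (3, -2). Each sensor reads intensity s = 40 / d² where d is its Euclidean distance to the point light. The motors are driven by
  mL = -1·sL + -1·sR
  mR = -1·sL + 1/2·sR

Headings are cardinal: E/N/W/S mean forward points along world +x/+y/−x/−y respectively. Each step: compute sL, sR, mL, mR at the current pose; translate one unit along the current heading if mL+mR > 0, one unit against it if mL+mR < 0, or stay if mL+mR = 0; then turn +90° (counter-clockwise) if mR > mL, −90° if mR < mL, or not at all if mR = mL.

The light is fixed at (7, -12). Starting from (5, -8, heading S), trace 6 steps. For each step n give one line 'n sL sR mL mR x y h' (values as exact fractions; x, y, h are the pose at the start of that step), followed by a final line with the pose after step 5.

0 40 40/17 -720/17 -660/17 5 -8 S
1 4/5 4 -24/5 6/5 5 -7 E
2 40/89 8/13 -1232/1157 -164/1157 4 -7 N
3 1 5/9 -14/9 -13/18 4 -8 W
4 40 40/17 -720/17 -660/17 5 -8 S
5 4/5 4 -24/5 6/5 5 -7 E
final 4 -7 N

n=0: pose=(5,-8,S); sL=40, sR=40/17; mL=-720/17, mR=-660/17; mL+mR=-1380/17 → advance -1; mR−mL=60/17 → turn +1·90°
n=1: pose=(5,-7,E); sL=4/5, sR=4; mL=-24/5, mR=6/5; mL+mR=-18/5 → advance -1; mR−mL=6 → turn +1·90°
n=2: pose=(4,-7,N); sL=40/89, sR=8/13; mL=-1232/1157, mR=-164/1157; mL+mR=-1396/1157 → advance -1; mR−mL=12/13 → turn +1·90°
n=3: pose=(4,-8,W); sL=1, sR=5/9; mL=-14/9, mR=-13/18; mL+mR=-41/18 → advance -1; mR−mL=5/6 → turn +1·90°
n=4: pose=(5,-8,S); sL=40, sR=40/17; mL=-720/17, mR=-660/17; mL+mR=-1380/17 → advance -1; mR−mL=60/17 → turn +1·90°
n=5: pose=(5,-7,E); sL=4/5, sR=4; mL=-24/5, mR=6/5; mL+mR=-18/5 → advance -1; mR−mL=6 → turn +1·90°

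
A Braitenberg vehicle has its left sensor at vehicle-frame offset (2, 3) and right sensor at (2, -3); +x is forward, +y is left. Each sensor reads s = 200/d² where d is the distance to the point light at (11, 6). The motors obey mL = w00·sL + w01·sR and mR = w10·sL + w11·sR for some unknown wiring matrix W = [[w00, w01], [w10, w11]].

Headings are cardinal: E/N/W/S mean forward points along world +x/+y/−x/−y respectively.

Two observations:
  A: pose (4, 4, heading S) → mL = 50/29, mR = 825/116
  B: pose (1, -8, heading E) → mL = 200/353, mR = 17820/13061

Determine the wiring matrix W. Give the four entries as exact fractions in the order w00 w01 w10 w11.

obs A: pose=(4,4,S) → sL=25/4, sR=50/29, mL=50/29, mR=825/116
obs B: pose=(1,-8,E) → sL=40/37, sR=200/353, mL=200/353, mR=17820/13061
sensor matrix S = [[25/4, 50/29], [40/37, 200/353]]; det S = 635250/378769
solve [mL_A; mL_B] = S·[w00; w01] and [mR_A; mR_B] = S·[w10; w11]:
  w00 = 0, w01 = 1, w10 = 1, w11 = 1/2

0 1 1 1/2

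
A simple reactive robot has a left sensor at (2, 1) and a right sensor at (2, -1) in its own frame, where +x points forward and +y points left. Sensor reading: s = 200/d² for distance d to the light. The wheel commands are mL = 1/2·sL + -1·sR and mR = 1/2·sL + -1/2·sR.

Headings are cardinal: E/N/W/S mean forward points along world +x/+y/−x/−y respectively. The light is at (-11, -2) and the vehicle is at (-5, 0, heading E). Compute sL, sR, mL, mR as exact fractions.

left sensor world pos  = (-3, 1); dL² = 73
right sensor world pos = (-3, -1); dR² = 65
sL = 200/73 = 200/73
sR = 200/65 = 40/13
mL = 1/2·sL + -1·sR = -1620/949
mR = 1/2·sL + -1/2·sR = -160/949

200/73 40/13 -1620/949 -160/949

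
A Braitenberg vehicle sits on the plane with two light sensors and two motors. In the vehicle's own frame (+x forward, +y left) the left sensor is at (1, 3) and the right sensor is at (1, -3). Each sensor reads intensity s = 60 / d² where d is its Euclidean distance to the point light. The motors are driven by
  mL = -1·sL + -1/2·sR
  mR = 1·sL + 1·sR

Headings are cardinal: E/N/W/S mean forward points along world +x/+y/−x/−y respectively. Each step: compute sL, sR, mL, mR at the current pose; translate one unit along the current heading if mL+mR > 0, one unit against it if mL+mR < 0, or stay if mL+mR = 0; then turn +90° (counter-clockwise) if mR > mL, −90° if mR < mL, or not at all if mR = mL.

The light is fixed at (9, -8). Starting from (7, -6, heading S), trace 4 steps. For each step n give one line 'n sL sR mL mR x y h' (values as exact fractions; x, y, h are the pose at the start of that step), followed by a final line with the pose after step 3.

n=0: pose=(7,-6,S); sL=30, sR=30/13; mL=-405/13, mR=420/13; mL+mR=15/13 → advance +1; mR−mL=825/13 → turn +1·90°
n=1: pose=(7,-7,E); sL=60/17, sR=12; mL=-162/17, mR=264/17; mL+mR=6 → advance +1; mR−mL=426/17 → turn +1·90°
n=2: pose=(8,-7,N); sL=3, sR=15/2; mL=-27/4, mR=21/2; mL+mR=15/4 → advance +1; mR−mL=69/4 → turn +1·90°
n=3: pose=(8,-6,W); sL=12, sR=60/29; mL=-378/29, mR=408/29; mL+mR=30/29 → advance +1; mR−mL=786/29 → turn +1·90°

0 30 30/13 -405/13 420/13 7 -6 S
1 60/17 12 -162/17 264/17 7 -7 E
2 3 15/2 -27/4 21/2 8 -7 N
3 12 60/29 -378/29 408/29 8 -6 W
final 7 -6 S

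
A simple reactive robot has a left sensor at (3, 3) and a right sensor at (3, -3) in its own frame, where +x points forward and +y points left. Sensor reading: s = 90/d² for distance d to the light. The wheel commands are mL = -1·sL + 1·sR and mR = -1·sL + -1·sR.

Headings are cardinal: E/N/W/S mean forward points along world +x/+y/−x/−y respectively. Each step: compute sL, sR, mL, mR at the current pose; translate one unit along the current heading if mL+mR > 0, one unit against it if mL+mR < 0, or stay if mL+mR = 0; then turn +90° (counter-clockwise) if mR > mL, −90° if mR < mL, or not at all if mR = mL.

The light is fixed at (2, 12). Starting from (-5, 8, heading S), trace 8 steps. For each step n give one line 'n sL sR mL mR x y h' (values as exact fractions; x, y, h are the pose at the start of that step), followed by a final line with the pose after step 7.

n=0: pose=(-5,8,S); sL=18/13, sR=90/149; mL=-1512/1937, mR=-3852/1937; mL+mR=-36/13 → advance -1; mR−mL=-180/149 → turn -1·90°
n=1: pose=(-5,9,W); sL=45/68, sR=9/10; mL=81/340, mR=-531/340; mL+mR=-45/34 → advance -1; mR−mL=-9/5 → turn -1·90°
n=2: pose=(-4,9,N); sL=10/9, sR=10; mL=80/9, mR=-100/9; mL+mR=-20/9 → advance -1; mR−mL=-20 → turn -1·90°
n=3: pose=(-4,8,E); sL=9, sR=45/29; mL=-216/29, mR=-306/29; mL+mR=-18 → advance -1; mR−mL=-90/29 → turn -1·90°
n=4: pose=(-5,8,S); sL=18/13, sR=90/149; mL=-1512/1937, mR=-3852/1937; mL+mR=-36/13 → advance -1; mR−mL=-180/149 → turn -1·90°
n=5: pose=(-5,9,W); sL=45/68, sR=9/10; mL=81/340, mR=-531/340; mL+mR=-45/34 → advance -1; mR−mL=-9/5 → turn -1·90°
n=6: pose=(-4,9,N); sL=10/9, sR=10; mL=80/9, mR=-100/9; mL+mR=-20/9 → advance -1; mR−mL=-20 → turn -1·90°
n=7: pose=(-4,8,E); sL=9, sR=45/29; mL=-216/29, mR=-306/29; mL+mR=-18 → advance -1; mR−mL=-90/29 → turn -1·90°

0 18/13 90/149 -1512/1937 -3852/1937 -5 8 S
1 45/68 9/10 81/340 -531/340 -5 9 W
2 10/9 10 80/9 -100/9 -4 9 N
3 9 45/29 -216/29 -306/29 -4 8 E
4 18/13 90/149 -1512/1937 -3852/1937 -5 8 S
5 45/68 9/10 81/340 -531/340 -5 9 W
6 10/9 10 80/9 -100/9 -4 9 N
7 9 45/29 -216/29 -306/29 -4 8 E
final -5 8 S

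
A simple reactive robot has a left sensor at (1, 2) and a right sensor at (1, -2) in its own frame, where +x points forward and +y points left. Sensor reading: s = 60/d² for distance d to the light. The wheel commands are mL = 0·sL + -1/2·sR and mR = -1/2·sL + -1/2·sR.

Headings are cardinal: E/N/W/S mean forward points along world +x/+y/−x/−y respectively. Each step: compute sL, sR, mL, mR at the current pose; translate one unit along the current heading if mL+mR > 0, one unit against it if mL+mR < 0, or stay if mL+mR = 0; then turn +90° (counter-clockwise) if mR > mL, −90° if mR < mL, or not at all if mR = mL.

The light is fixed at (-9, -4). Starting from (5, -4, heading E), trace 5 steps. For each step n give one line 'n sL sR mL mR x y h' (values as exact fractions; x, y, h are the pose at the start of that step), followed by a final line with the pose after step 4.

n=0: pose=(5,-4,E); sL=60/229, sR=60/229; mL=-30/229, mR=-60/229; mL+mR=-90/229 → advance -1; mR−mL=-30/229 → turn -1·90°
n=1: pose=(4,-4,S); sL=30/113, sR=30/61; mL=-15/61, mR=-2610/6893; mL+mR=-4305/6893 → advance -1; mR−mL=-15/113 → turn -1·90°
n=2: pose=(4,-3,W); sL=12/29, sR=20/51; mL=-10/51, mR=-596/1479; mL+mR=-886/1479 → advance -1; mR−mL=-6/29 → turn -1·90°
n=3: pose=(5,-3,N); sL=15/37, sR=3/13; mL=-3/26, mR=-153/481; mL+mR=-417/962 → advance -1; mR−mL=-15/74 → turn -1·90°
n=4: pose=(5,-4,E); sL=60/229, sR=60/229; mL=-30/229, mR=-60/229; mL+mR=-90/229 → advance -1; mR−mL=-30/229 → turn -1·90°

0 60/229 60/229 -30/229 -60/229 5 -4 E
1 30/113 30/61 -15/61 -2610/6893 4 -4 S
2 12/29 20/51 -10/51 -596/1479 4 -3 W
3 15/37 3/13 -3/26 -153/481 5 -3 N
4 60/229 60/229 -30/229 -60/229 5 -4 E
final 4 -4 S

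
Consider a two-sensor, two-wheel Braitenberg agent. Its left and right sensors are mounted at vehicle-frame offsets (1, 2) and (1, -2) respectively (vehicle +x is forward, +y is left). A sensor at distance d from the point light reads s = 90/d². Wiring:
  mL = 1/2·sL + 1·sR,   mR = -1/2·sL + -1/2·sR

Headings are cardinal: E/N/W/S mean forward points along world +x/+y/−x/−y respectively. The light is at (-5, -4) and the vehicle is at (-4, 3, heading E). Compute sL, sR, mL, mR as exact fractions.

left sensor world pos  = (-3, 5); dL² = 85
right sensor world pos = (-3, 1); dR² = 29
sL = 90/85 = 18/17
sR = 90/29 = 90/29
mL = 1/2·sL + 1·sR = 1791/493
mR = -1/2·sL + -1/2·sR = -1026/493

18/17 90/29 1791/493 -1026/493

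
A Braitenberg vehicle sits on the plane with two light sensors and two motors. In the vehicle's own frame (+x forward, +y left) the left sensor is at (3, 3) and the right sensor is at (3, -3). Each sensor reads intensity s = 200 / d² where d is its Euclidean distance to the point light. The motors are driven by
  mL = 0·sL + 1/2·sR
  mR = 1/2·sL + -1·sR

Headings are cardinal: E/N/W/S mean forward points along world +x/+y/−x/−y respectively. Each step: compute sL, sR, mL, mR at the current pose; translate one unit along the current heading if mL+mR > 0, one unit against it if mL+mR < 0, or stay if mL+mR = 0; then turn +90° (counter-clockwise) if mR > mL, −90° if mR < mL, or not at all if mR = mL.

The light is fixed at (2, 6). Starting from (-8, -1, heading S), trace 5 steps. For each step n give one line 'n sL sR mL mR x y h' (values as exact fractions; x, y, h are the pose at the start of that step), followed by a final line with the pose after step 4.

0 200/149 200/269 100/269 -2900/40081 -8 -1 S
1 20/29 100/97 50/97 -1930/2813 -8 -2 W
2 200/169 200/61 100/61 -27700/10309 -7 -2 N
3 25/9 10/9 5/9 5/18 -7 -3 E
4 200/169 40/53 20/53 -1460/8957 -6 -3 S
final -6 -4 W

n=0: pose=(-8,-1,S); sL=200/149, sR=200/269; mL=100/269, mR=-2900/40081; mL+mR=12000/40081 → advance +1; mR−mL=-17800/40081 → turn -1·90°
n=1: pose=(-8,-2,W); sL=20/29, sR=100/97; mL=50/97, mR=-1930/2813; mL+mR=-480/2813 → advance -1; mR−mL=-3380/2813 → turn -1·90°
n=2: pose=(-7,-2,N); sL=200/169, sR=200/61; mL=100/61, mR=-27700/10309; mL+mR=-10800/10309 → advance -1; mR−mL=-44600/10309 → turn -1·90°
n=3: pose=(-7,-3,E); sL=25/9, sR=10/9; mL=5/9, mR=5/18; mL+mR=5/6 → advance +1; mR−mL=-5/18 → turn -1·90°
n=4: pose=(-6,-3,S); sL=200/169, sR=40/53; mL=20/53, mR=-1460/8957; mL+mR=1920/8957 → advance +1; mR−mL=-4840/8957 → turn -1·90°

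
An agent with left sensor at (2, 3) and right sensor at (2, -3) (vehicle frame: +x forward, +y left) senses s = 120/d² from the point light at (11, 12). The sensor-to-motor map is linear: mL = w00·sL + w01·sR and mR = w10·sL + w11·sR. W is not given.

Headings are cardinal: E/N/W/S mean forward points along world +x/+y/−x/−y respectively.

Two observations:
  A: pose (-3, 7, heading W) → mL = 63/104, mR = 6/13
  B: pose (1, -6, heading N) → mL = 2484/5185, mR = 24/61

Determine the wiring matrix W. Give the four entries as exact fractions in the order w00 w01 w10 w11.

obs A: pose=(-3,7,W) → sL=3/8, sR=6/13, mL=63/104, mR=6/13
obs B: pose=(1,-6,N) → sL=24/85, sR=24/61, mL=2484/5185, mR=24/61
sensor matrix S = [[3/8, 6/13], [24/85, 24/61]]; det S = 1161/67405
solve [mL_A; mL_B] = S·[w00; w01] and [mR_A; mR_B] = S·[w10; w11]:
  w00 = 1, w01 = 1/2, w10 = 0, w11 = 1

1 1/2 0 1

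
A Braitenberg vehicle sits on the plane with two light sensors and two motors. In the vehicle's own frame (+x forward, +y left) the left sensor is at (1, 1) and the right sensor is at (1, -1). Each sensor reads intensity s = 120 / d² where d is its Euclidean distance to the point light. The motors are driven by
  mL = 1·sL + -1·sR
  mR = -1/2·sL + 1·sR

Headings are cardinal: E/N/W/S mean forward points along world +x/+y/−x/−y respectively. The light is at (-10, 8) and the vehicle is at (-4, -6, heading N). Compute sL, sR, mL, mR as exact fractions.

left sensor world pos  = (-5, -5); dL² = 194
right sensor world pos = (-3, -5); dR² = 218
sL = 120/194 = 60/97
sR = 120/218 = 60/109
mL = 1·sL + -1·sR = 720/10573
mR = -1/2·sL + 1·sR = 2550/10573

60/97 60/109 720/10573 2550/10573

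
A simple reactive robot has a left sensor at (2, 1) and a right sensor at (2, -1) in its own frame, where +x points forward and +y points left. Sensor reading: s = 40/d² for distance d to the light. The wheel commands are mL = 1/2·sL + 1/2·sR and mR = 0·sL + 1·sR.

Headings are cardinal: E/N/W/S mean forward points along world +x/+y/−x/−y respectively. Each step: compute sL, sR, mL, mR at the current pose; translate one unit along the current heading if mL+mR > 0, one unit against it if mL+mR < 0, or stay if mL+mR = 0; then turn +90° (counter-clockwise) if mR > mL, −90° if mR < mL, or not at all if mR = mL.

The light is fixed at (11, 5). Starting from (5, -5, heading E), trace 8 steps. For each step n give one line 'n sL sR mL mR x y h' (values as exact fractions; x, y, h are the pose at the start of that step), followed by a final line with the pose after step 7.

n=0: pose=(5,-5,E); sL=40/97, sR=40/137; mL=4680/13289, mR=40/137; mL+mR=8560/13289 → advance +1; mR−mL=-800/13289 → turn -1·90°
n=1: pose=(6,-5,S); sL=1/4, sR=2/9; mL=17/72, mR=2/9; mL+mR=11/24 → advance +1; mR−mL=-1/72 → turn -1·90°
n=2: pose=(6,-6,W); sL=40/193, sR=40/149; mL=6840/28757, mR=40/149; mL+mR=14560/28757 → advance +1; mR−mL=880/28757 → turn +1·90°
n=3: pose=(5,-6,S); sL=20/97, sR=20/109; mL=2060/10573, mR=20/109; mL+mR=4000/10573 → advance +1; mR−mL=-120/10573 → turn -1·90°
n=4: pose=(5,-7,W); sL=40/233, sR=8/37; mL=1672/8621, mR=8/37; mL+mR=3536/8621 → advance +1; mR−mL=192/8621 → turn +1·90°
n=5: pose=(4,-7,S); sL=5/29, sR=2/13; mL=123/754, mR=2/13; mL+mR=239/754 → advance +1; mR−mL=-7/754 → turn -1·90°
n=6: pose=(4,-8,W); sL=40/277, sR=8/45; mL=2008/12465, mR=8/45; mL+mR=1408/4155 → advance +1; mR−mL=208/12465 → turn +1·90°
n=7: pose=(3,-8,S); sL=20/137, sR=20/153; mL=2900/20961, mR=20/153; mL+mR=1880/6987 → advance +1; mR−mL=-160/20961 → turn -1·90°

0 40/97 40/137 4680/13289 40/137 5 -5 E
1 1/4 2/9 17/72 2/9 6 -5 S
2 40/193 40/149 6840/28757 40/149 6 -6 W
3 20/97 20/109 2060/10573 20/109 5 -6 S
4 40/233 8/37 1672/8621 8/37 5 -7 W
5 5/29 2/13 123/754 2/13 4 -7 S
6 40/277 8/45 2008/12465 8/45 4 -8 W
7 20/137 20/153 2900/20961 20/153 3 -8 S
final 3 -9 W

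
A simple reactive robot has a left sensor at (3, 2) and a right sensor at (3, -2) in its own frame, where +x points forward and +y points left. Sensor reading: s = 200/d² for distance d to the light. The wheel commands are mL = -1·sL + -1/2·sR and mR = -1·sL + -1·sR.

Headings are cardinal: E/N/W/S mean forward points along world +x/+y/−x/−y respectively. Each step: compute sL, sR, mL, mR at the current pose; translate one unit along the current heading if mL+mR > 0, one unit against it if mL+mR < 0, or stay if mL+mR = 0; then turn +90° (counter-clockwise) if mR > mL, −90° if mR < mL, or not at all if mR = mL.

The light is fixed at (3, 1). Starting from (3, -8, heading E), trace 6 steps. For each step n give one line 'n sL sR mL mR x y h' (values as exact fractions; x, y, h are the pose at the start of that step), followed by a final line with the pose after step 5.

n=0: pose=(3,-8,E); sL=100/29, sR=20/13; mL=-1590/377, mR=-1880/377; mL+mR=-3470/377 → advance -1; mR−mL=-10/13 → turn -1·90°
n=1: pose=(2,-8,S); sL=40/29, sR=200/153; mL=-9020/4437, mR=-11920/4437; mL+mR=-6980/1479 → advance -1; mR−mL=-100/153 → turn -1·90°
n=2: pose=(2,-7,W); sL=50/29, sR=50/13; mL=-1375/377, mR=-2100/377; mL+mR=-3475/377 → advance -1; mR−mL=-25/13 → turn -1·90°
n=3: pose=(3,-7,N); sL=200/29, sR=200/29; mL=-300/29, mR=-400/29; mL+mR=-700/29 → advance -1; mR−mL=-100/29 → turn -1·90°
n=4: pose=(3,-8,E); sL=100/29, sR=20/13; mL=-1590/377, mR=-1880/377; mL+mR=-3470/377 → advance -1; mR−mL=-10/13 → turn -1·90°
n=5: pose=(2,-8,S); sL=40/29, sR=200/153; mL=-9020/4437, mR=-11920/4437; mL+mR=-6980/1479 → advance -1; mR−mL=-100/153 → turn -1·90°

0 100/29 20/13 -1590/377 -1880/377 3 -8 E
1 40/29 200/153 -9020/4437 -11920/4437 2 -8 S
2 50/29 50/13 -1375/377 -2100/377 2 -7 W
3 200/29 200/29 -300/29 -400/29 3 -7 N
4 100/29 20/13 -1590/377 -1880/377 3 -8 E
5 40/29 200/153 -9020/4437 -11920/4437 2 -8 S
final 2 -7 W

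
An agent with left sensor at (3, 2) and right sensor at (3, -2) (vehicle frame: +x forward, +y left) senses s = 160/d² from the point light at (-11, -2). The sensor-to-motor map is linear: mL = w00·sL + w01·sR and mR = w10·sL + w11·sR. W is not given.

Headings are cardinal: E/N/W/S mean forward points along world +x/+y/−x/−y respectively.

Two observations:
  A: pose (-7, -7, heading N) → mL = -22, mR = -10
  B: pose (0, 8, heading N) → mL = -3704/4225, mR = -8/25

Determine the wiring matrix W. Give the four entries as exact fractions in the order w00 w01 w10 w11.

-1 -1/2 -1/2 0

obs A: pose=(-7,-7,N) → sL=20, sR=4, mL=-22, mR=-10
obs B: pose=(0,8,N) → sL=16/25, sR=80/169, mL=-3704/4225, mR=-8/25
sensor matrix S = [[20, 4], [16/25, 80/169]]; det S = 29184/4225
solve [mL_A; mL_B] = S·[w00; w01] and [mR_A; mR_B] = S·[w10; w11]:
  w00 = -1, w01 = -1/2, w10 = -1/2, w11 = 0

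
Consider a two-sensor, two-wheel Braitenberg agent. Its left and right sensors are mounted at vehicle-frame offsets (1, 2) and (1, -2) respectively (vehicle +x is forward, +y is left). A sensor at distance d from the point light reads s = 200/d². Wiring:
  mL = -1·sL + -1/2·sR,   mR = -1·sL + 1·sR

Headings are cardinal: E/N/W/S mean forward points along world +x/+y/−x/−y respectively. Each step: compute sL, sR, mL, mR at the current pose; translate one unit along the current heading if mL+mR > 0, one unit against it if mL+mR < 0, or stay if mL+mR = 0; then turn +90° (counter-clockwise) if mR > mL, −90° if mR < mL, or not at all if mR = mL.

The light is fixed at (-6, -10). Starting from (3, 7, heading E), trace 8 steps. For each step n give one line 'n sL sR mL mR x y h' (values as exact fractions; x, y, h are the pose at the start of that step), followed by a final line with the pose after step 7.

0 200/461 8/13 -4444/5993 1088/5993 3 7 E
1 5/9 25/53 -755/954 -40/477 2 7 N
2 40/49 200/373 -19820/18277 -5120/18277 2 6 W
3 100/173 100/137 -22350/23701 3600/23701 3 6 S
4 200/461 8/13 -4444/5993 1088/5993 3 7 E
5 5/9 25/53 -755/954 -40/477 2 7 N
6 40/49 200/373 -19820/18277 -5120/18277 2 6 W
7 100/173 100/137 -22350/23701 3600/23701 3 6 S
final 3 7 E

n=0: pose=(3,7,E); sL=200/461, sR=8/13; mL=-4444/5993, mR=1088/5993; mL+mR=-3356/5993 → advance -1; mR−mL=12/13 → turn +1·90°
n=1: pose=(2,7,N); sL=5/9, sR=25/53; mL=-755/954, mR=-40/477; mL+mR=-835/954 → advance -1; mR−mL=75/106 → turn +1·90°
n=2: pose=(2,6,W); sL=40/49, sR=200/373; mL=-19820/18277, mR=-5120/18277; mL+mR=-24940/18277 → advance -1; mR−mL=300/373 → turn +1·90°
n=3: pose=(3,6,S); sL=100/173, sR=100/137; mL=-22350/23701, mR=3600/23701; mL+mR=-18750/23701 → advance -1; mR−mL=150/137 → turn +1·90°
n=4: pose=(3,7,E); sL=200/461, sR=8/13; mL=-4444/5993, mR=1088/5993; mL+mR=-3356/5993 → advance -1; mR−mL=12/13 → turn +1·90°
n=5: pose=(2,7,N); sL=5/9, sR=25/53; mL=-755/954, mR=-40/477; mL+mR=-835/954 → advance -1; mR−mL=75/106 → turn +1·90°
n=6: pose=(2,6,W); sL=40/49, sR=200/373; mL=-19820/18277, mR=-5120/18277; mL+mR=-24940/18277 → advance -1; mR−mL=300/373 → turn +1·90°
n=7: pose=(3,6,S); sL=100/173, sR=100/137; mL=-22350/23701, mR=3600/23701; mL+mR=-18750/23701 → advance -1; mR−mL=150/137 → turn +1·90°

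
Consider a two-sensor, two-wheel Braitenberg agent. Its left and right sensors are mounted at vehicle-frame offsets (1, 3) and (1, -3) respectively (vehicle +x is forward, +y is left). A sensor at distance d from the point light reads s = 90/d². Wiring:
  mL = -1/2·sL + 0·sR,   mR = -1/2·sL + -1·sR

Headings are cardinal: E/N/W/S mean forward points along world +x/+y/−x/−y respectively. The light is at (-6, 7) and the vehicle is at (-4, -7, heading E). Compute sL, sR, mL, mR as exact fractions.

left sensor world pos  = (-3, -4); dL² = 130
right sensor world pos = (-3, -10); dR² = 298
sL = 90/130 = 9/13
sR = 90/298 = 45/149
mL = -1/2·sL + 0·sR = -9/26
mR = -1/2·sL + -1·sR = -2511/3874

9/13 45/149 -9/26 -2511/3874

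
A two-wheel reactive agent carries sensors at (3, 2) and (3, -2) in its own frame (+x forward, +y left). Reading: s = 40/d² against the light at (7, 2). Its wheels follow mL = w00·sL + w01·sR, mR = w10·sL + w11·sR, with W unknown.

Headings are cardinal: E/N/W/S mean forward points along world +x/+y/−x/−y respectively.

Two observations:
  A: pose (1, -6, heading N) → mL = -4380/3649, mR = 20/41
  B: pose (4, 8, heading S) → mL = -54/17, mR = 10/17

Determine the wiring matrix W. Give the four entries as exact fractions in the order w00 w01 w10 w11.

-1/2 -1 0 1/2

obs A: pose=(1,-6,N) → sL=40/89, sR=40/41, mL=-4380/3649, mR=20/41
obs B: pose=(4,8,S) → sL=4, sR=20/17, mL=-54/17, mR=10/17
sensor matrix S = [[40/89, 40/41], [4, 20/17]]; det S = -209280/62033
solve [mL_A; mL_B] = S·[w00; w01] and [mR_A; mR_B] = S·[w10; w11]:
  w00 = -1/2, w01 = -1, w10 = 0, w11 = 1/2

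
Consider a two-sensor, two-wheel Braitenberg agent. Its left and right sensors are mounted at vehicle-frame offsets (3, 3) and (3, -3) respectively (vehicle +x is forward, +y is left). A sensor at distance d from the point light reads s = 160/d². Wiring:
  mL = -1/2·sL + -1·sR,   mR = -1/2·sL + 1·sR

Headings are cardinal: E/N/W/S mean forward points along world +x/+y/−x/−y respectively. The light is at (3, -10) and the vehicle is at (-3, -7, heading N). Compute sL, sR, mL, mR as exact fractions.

left sensor world pos  = (-6, -4); dL² = 117
right sensor world pos = (0, -4); dR² = 45
sL = 160/117 = 160/117
sR = 160/45 = 32/9
mL = -1/2·sL + -1·sR = -496/117
mR = -1/2·sL + 1·sR = 112/39

160/117 32/9 -496/117 112/39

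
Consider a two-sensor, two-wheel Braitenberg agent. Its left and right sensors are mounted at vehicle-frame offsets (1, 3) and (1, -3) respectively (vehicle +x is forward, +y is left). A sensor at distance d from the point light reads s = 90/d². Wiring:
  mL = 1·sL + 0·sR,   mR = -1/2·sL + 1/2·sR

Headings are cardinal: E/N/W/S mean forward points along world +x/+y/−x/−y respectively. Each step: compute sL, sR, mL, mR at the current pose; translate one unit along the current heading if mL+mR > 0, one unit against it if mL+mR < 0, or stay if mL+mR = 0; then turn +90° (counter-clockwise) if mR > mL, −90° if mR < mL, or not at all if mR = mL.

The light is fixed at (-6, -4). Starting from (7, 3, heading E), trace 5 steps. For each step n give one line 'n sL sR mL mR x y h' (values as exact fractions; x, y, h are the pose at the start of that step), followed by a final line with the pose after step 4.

n=0: pose=(7,3,E); sL=45/148, sR=45/106; mL=45/148, mR=945/15688; mL+mR=5715/15688 → advance +1; mR−mL=-3825/15688 → turn -1·90°
n=1: pose=(8,3,S); sL=18/65, sR=90/157; mL=18/65, mR=1512/10205; mL+mR=4338/10205 → advance +1; mR−mL=-1314/10205 → turn -1·90°
n=2: pose=(8,2,W); sL=45/89, sR=9/25; mL=45/89, mR=-162/2225; mL+mR=963/2225 → advance +1; mR−mL=-1287/2225 → turn -1·90°
n=3: pose=(7,2,N); sL=90/149, sR=18/61; mL=90/149, mR=-1404/9089; mL+mR=4086/9089 → advance +1; mR−mL=-6894/9089 → turn -1·90°
n=4: pose=(7,3,E); sL=45/148, sR=45/106; mL=45/148, mR=945/15688; mL+mR=5715/15688 → advance +1; mR−mL=-3825/15688 → turn -1·90°

0 45/148 45/106 45/148 945/15688 7 3 E
1 18/65 90/157 18/65 1512/10205 8 3 S
2 45/89 9/25 45/89 -162/2225 8 2 W
3 90/149 18/61 90/149 -1404/9089 7 2 N
4 45/148 45/106 45/148 945/15688 7 3 E
final 8 3 S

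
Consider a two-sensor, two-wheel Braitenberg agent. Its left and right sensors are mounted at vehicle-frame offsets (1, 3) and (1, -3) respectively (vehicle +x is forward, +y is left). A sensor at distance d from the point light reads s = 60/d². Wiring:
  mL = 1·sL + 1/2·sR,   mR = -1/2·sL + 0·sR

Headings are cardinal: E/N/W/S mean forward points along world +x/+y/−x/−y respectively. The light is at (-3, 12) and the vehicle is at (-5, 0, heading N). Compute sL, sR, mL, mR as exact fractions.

left sensor world pos  = (-8, 1); dL² = 146
right sensor world pos = (-2, 1); dR² = 122
sL = 60/146 = 30/73
sR = 60/122 = 30/61
mL = 1·sL + 1/2·sR = 2925/4453
mR = -1/2·sL + 0·sR = -15/73

30/73 30/61 2925/4453 -15/73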